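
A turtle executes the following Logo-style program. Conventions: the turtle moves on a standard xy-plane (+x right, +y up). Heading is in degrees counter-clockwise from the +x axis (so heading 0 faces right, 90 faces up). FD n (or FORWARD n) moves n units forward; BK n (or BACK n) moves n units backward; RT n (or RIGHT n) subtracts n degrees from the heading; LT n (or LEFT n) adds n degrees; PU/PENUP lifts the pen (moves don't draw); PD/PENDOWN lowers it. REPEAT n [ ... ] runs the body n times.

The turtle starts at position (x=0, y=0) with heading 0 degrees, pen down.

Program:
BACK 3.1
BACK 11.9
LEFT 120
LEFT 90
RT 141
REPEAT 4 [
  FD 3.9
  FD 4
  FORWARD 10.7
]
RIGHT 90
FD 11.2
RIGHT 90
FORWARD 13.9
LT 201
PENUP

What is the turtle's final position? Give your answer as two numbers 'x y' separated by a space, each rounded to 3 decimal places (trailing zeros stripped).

Executing turtle program step by step:
Start: pos=(0,0), heading=0, pen down
BK 3.1: (0,0) -> (-3.1,0) [heading=0, draw]
BK 11.9: (-3.1,0) -> (-15,0) [heading=0, draw]
LT 120: heading 0 -> 120
LT 90: heading 120 -> 210
RT 141: heading 210 -> 69
REPEAT 4 [
  -- iteration 1/4 --
  FD 3.9: (-15,0) -> (-13.602,3.641) [heading=69, draw]
  FD 4: (-13.602,3.641) -> (-12.169,7.375) [heading=69, draw]
  FD 10.7: (-12.169,7.375) -> (-8.334,17.365) [heading=69, draw]
  -- iteration 2/4 --
  FD 3.9: (-8.334,17.365) -> (-6.937,21.006) [heading=69, draw]
  FD 4: (-6.937,21.006) -> (-5.503,24.74) [heading=69, draw]
  FD 10.7: (-5.503,24.74) -> (-1.669,34.729) [heading=69, draw]
  -- iteration 3/4 --
  FD 3.9: (-1.669,34.729) -> (-0.271,38.37) [heading=69, draw]
  FD 4: (-0.271,38.37) -> (1.162,42.104) [heading=69, draw]
  FD 10.7: (1.162,42.104) -> (4.997,52.094) [heading=69, draw]
  -- iteration 4/4 --
  FD 3.9: (4.997,52.094) -> (6.395,55.735) [heading=69, draw]
  FD 4: (6.395,55.735) -> (7.828,59.469) [heading=69, draw]
  FD 10.7: (7.828,59.469) -> (11.663,69.458) [heading=69, draw]
]
RT 90: heading 69 -> 339
FD 11.2: (11.663,69.458) -> (22.119,65.445) [heading=339, draw]
RT 90: heading 339 -> 249
FD 13.9: (22.119,65.445) -> (17.137,52.468) [heading=249, draw]
LT 201: heading 249 -> 90
PU: pen up
Final: pos=(17.137,52.468), heading=90, 16 segment(s) drawn

Answer: 17.137 52.468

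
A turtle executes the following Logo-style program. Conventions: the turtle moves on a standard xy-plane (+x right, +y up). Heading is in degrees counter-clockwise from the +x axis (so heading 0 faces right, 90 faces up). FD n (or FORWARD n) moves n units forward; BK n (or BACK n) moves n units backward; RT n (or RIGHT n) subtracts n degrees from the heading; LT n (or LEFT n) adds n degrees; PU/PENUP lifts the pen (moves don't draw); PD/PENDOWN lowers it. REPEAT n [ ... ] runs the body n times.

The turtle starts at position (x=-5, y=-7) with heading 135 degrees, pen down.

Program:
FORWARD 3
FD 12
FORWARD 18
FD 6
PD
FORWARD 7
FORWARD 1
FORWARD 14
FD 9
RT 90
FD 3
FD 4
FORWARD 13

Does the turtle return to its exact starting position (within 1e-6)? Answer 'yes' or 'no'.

Executing turtle program step by step:
Start: pos=(-5,-7), heading=135, pen down
FD 3: (-5,-7) -> (-7.121,-4.879) [heading=135, draw]
FD 12: (-7.121,-4.879) -> (-15.607,3.607) [heading=135, draw]
FD 18: (-15.607,3.607) -> (-28.335,16.335) [heading=135, draw]
FD 6: (-28.335,16.335) -> (-32.577,20.577) [heading=135, draw]
PD: pen down
FD 7: (-32.577,20.577) -> (-37.527,25.527) [heading=135, draw]
FD 1: (-37.527,25.527) -> (-38.234,26.234) [heading=135, draw]
FD 14: (-38.234,26.234) -> (-48.134,36.134) [heading=135, draw]
FD 9: (-48.134,36.134) -> (-54.497,42.497) [heading=135, draw]
RT 90: heading 135 -> 45
FD 3: (-54.497,42.497) -> (-52.376,44.619) [heading=45, draw]
FD 4: (-52.376,44.619) -> (-49.548,47.447) [heading=45, draw]
FD 13: (-49.548,47.447) -> (-40.355,56.64) [heading=45, draw]
Final: pos=(-40.355,56.64), heading=45, 11 segment(s) drawn

Start position: (-5, -7)
Final position: (-40.355, 56.64)
Distance = 72.801; >= 1e-6 -> NOT closed

Answer: no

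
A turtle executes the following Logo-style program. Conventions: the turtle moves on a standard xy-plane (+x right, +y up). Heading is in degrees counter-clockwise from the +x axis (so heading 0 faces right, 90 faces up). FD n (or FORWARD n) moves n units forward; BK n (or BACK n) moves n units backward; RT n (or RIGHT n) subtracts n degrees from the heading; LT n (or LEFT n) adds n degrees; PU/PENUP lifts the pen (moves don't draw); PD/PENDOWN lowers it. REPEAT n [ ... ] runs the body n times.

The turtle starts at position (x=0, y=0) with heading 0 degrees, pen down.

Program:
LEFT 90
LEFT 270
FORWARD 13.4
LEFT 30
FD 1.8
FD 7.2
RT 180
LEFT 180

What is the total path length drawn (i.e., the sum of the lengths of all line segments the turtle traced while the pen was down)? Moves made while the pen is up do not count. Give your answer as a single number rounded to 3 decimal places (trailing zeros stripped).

Answer: 22.4

Derivation:
Executing turtle program step by step:
Start: pos=(0,0), heading=0, pen down
LT 90: heading 0 -> 90
LT 270: heading 90 -> 0
FD 13.4: (0,0) -> (13.4,0) [heading=0, draw]
LT 30: heading 0 -> 30
FD 1.8: (13.4,0) -> (14.959,0.9) [heading=30, draw]
FD 7.2: (14.959,0.9) -> (21.194,4.5) [heading=30, draw]
RT 180: heading 30 -> 210
LT 180: heading 210 -> 30
Final: pos=(21.194,4.5), heading=30, 3 segment(s) drawn

Segment lengths:
  seg 1: (0,0) -> (13.4,0), length = 13.4
  seg 2: (13.4,0) -> (14.959,0.9), length = 1.8
  seg 3: (14.959,0.9) -> (21.194,4.5), length = 7.2
Total = 22.4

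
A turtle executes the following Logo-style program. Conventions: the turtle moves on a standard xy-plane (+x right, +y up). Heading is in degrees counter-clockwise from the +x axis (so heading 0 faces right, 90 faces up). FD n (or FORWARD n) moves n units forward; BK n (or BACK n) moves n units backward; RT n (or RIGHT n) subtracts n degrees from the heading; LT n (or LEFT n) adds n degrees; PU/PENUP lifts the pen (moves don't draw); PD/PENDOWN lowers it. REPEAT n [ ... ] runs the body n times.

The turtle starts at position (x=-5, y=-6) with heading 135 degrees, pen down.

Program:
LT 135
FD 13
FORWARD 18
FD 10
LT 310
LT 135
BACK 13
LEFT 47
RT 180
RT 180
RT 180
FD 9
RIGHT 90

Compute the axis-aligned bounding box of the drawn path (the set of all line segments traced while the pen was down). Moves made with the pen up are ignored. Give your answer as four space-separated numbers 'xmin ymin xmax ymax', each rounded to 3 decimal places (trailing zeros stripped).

Answer: -24.639 -51.889 -5 -6

Derivation:
Executing turtle program step by step:
Start: pos=(-5,-6), heading=135, pen down
LT 135: heading 135 -> 270
FD 13: (-5,-6) -> (-5,-19) [heading=270, draw]
FD 18: (-5,-19) -> (-5,-37) [heading=270, draw]
FD 10: (-5,-37) -> (-5,-47) [heading=270, draw]
LT 310: heading 270 -> 220
LT 135: heading 220 -> 355
BK 13: (-5,-47) -> (-17.951,-45.867) [heading=355, draw]
LT 47: heading 355 -> 42
RT 180: heading 42 -> 222
RT 180: heading 222 -> 42
RT 180: heading 42 -> 222
FD 9: (-17.951,-45.867) -> (-24.639,-51.889) [heading=222, draw]
RT 90: heading 222 -> 132
Final: pos=(-24.639,-51.889), heading=132, 5 segment(s) drawn

Segment endpoints: x in {-24.639, -17.951, -5, -5, -5, -5}, y in {-51.889, -47, -45.867, -37, -19, -6}
xmin=-24.639, ymin=-51.889, xmax=-5, ymax=-6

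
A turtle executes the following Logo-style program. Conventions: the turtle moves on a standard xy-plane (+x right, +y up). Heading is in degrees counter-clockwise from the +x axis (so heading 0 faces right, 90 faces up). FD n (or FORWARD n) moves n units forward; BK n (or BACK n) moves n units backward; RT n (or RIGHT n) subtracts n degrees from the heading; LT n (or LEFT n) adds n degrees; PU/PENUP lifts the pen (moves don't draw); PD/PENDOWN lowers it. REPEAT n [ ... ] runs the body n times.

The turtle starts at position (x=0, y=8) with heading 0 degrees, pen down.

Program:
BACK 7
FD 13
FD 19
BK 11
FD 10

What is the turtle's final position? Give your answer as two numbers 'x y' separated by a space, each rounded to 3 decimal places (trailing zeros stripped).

Answer: 24 8

Derivation:
Executing turtle program step by step:
Start: pos=(0,8), heading=0, pen down
BK 7: (0,8) -> (-7,8) [heading=0, draw]
FD 13: (-7,8) -> (6,8) [heading=0, draw]
FD 19: (6,8) -> (25,8) [heading=0, draw]
BK 11: (25,8) -> (14,8) [heading=0, draw]
FD 10: (14,8) -> (24,8) [heading=0, draw]
Final: pos=(24,8), heading=0, 5 segment(s) drawn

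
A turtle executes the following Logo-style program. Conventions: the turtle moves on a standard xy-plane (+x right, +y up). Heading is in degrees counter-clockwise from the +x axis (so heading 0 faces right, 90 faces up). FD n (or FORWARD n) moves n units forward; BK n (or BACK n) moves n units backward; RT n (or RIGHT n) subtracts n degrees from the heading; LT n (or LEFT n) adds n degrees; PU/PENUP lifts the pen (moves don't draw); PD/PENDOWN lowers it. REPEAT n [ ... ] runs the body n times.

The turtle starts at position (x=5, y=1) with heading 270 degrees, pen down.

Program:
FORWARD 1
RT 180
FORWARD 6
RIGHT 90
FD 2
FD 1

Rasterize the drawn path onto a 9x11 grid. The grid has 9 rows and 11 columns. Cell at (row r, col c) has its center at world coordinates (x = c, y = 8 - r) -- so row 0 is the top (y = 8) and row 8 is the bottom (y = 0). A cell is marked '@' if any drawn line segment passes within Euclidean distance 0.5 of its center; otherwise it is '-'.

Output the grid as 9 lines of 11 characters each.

Segment 0: (5,1) -> (5,0)
Segment 1: (5,0) -> (5,6)
Segment 2: (5,6) -> (7,6)
Segment 3: (7,6) -> (8,6)

Answer: -----------
-----------
-----@@@@--
-----@-----
-----@-----
-----@-----
-----@-----
-----@-----
-----@-----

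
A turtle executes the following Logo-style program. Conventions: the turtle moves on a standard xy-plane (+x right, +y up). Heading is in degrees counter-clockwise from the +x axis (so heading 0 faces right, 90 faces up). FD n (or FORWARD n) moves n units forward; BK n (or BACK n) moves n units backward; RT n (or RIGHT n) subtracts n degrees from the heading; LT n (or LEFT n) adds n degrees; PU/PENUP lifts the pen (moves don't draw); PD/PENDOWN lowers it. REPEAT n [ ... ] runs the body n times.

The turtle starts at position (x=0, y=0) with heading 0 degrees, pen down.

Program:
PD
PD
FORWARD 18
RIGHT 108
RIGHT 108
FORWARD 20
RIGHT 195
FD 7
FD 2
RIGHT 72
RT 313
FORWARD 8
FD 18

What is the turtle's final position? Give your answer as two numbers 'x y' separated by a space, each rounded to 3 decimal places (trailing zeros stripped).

Answer: 13.774 -20.466

Derivation:
Executing turtle program step by step:
Start: pos=(0,0), heading=0, pen down
PD: pen down
PD: pen down
FD 18: (0,0) -> (18,0) [heading=0, draw]
RT 108: heading 0 -> 252
RT 108: heading 252 -> 144
FD 20: (18,0) -> (1.82,11.756) [heading=144, draw]
RT 195: heading 144 -> 309
FD 7: (1.82,11.756) -> (6.225,6.316) [heading=309, draw]
FD 2: (6.225,6.316) -> (7.484,4.761) [heading=309, draw]
RT 72: heading 309 -> 237
RT 313: heading 237 -> 284
FD 8: (7.484,4.761) -> (9.419,-3.001) [heading=284, draw]
FD 18: (9.419,-3.001) -> (13.774,-20.466) [heading=284, draw]
Final: pos=(13.774,-20.466), heading=284, 6 segment(s) drawn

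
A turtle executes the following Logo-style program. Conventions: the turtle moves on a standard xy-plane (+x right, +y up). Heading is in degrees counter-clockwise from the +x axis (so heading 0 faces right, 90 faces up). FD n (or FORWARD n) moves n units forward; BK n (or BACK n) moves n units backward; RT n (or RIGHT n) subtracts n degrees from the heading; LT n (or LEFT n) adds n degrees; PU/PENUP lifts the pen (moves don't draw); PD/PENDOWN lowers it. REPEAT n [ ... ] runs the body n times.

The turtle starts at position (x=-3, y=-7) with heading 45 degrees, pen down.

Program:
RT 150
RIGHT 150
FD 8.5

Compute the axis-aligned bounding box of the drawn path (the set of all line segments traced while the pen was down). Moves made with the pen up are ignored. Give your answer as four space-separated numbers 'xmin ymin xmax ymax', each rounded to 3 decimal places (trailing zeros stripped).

Answer: -5.2 -7 -3 1.21

Derivation:
Executing turtle program step by step:
Start: pos=(-3,-7), heading=45, pen down
RT 150: heading 45 -> 255
RT 150: heading 255 -> 105
FD 8.5: (-3,-7) -> (-5.2,1.21) [heading=105, draw]
Final: pos=(-5.2,1.21), heading=105, 1 segment(s) drawn

Segment endpoints: x in {-5.2, -3}, y in {-7, 1.21}
xmin=-5.2, ymin=-7, xmax=-3, ymax=1.21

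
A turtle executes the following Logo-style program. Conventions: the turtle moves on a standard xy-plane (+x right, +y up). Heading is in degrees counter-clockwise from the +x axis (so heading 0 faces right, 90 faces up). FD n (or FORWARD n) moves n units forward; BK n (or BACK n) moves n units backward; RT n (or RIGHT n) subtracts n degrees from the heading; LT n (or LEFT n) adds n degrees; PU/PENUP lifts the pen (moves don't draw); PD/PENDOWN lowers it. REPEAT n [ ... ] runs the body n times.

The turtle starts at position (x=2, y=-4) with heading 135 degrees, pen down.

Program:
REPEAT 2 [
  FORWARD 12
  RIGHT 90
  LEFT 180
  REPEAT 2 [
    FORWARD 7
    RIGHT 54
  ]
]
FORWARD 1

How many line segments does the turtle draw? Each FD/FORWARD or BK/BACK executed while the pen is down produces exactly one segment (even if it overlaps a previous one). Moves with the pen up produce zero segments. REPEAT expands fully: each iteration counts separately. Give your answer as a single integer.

Executing turtle program step by step:
Start: pos=(2,-4), heading=135, pen down
REPEAT 2 [
  -- iteration 1/2 --
  FD 12: (2,-4) -> (-6.485,4.485) [heading=135, draw]
  RT 90: heading 135 -> 45
  LT 180: heading 45 -> 225
  REPEAT 2 [
    -- iteration 1/2 --
    FD 7: (-6.485,4.485) -> (-11.435,-0.464) [heading=225, draw]
    RT 54: heading 225 -> 171
    -- iteration 2/2 --
    FD 7: (-11.435,-0.464) -> (-18.349,0.631) [heading=171, draw]
    RT 54: heading 171 -> 117
  ]
  -- iteration 2/2 --
  FD 12: (-18.349,0.631) -> (-23.797,11.323) [heading=117, draw]
  RT 90: heading 117 -> 27
  LT 180: heading 27 -> 207
  REPEAT 2 [
    -- iteration 1/2 --
    FD 7: (-23.797,11.323) -> (-30.034,8.145) [heading=207, draw]
    RT 54: heading 207 -> 153
    -- iteration 2/2 --
    FD 7: (-30.034,8.145) -> (-36.271,11.323) [heading=153, draw]
    RT 54: heading 153 -> 99
  ]
]
FD 1: (-36.271,11.323) -> (-36.427,12.31) [heading=99, draw]
Final: pos=(-36.427,12.31), heading=99, 7 segment(s) drawn
Segments drawn: 7

Answer: 7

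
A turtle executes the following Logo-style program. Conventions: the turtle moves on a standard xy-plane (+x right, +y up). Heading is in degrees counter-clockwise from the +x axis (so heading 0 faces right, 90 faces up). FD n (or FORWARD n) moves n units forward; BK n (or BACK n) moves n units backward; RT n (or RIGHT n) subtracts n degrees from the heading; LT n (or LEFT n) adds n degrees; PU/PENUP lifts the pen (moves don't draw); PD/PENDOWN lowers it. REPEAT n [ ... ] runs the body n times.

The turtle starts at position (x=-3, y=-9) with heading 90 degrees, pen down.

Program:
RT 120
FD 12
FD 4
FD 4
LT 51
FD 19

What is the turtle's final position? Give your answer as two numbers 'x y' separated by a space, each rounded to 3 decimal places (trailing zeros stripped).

Answer: 32.059 -12.191

Derivation:
Executing turtle program step by step:
Start: pos=(-3,-9), heading=90, pen down
RT 120: heading 90 -> 330
FD 12: (-3,-9) -> (7.392,-15) [heading=330, draw]
FD 4: (7.392,-15) -> (10.856,-17) [heading=330, draw]
FD 4: (10.856,-17) -> (14.321,-19) [heading=330, draw]
LT 51: heading 330 -> 21
FD 19: (14.321,-19) -> (32.059,-12.191) [heading=21, draw]
Final: pos=(32.059,-12.191), heading=21, 4 segment(s) drawn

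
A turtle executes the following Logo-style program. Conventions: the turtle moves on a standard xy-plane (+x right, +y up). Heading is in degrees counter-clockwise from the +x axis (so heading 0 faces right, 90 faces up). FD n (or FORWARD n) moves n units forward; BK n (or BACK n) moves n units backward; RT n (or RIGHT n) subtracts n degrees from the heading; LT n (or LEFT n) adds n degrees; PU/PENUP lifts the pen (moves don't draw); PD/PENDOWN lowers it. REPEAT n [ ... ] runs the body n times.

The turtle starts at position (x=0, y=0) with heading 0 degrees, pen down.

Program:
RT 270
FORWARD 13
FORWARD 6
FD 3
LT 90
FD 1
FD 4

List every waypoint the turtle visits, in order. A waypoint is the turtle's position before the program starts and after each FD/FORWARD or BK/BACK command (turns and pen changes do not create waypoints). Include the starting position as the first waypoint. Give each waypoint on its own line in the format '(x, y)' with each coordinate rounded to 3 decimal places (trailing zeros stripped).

Answer: (0, 0)
(0, 13)
(0, 19)
(0, 22)
(-1, 22)
(-5, 22)

Derivation:
Executing turtle program step by step:
Start: pos=(0,0), heading=0, pen down
RT 270: heading 0 -> 90
FD 13: (0,0) -> (0,13) [heading=90, draw]
FD 6: (0,13) -> (0,19) [heading=90, draw]
FD 3: (0,19) -> (0,22) [heading=90, draw]
LT 90: heading 90 -> 180
FD 1: (0,22) -> (-1,22) [heading=180, draw]
FD 4: (-1,22) -> (-5,22) [heading=180, draw]
Final: pos=(-5,22), heading=180, 5 segment(s) drawn
Waypoints (6 total):
(0, 0)
(0, 13)
(0, 19)
(0, 22)
(-1, 22)
(-5, 22)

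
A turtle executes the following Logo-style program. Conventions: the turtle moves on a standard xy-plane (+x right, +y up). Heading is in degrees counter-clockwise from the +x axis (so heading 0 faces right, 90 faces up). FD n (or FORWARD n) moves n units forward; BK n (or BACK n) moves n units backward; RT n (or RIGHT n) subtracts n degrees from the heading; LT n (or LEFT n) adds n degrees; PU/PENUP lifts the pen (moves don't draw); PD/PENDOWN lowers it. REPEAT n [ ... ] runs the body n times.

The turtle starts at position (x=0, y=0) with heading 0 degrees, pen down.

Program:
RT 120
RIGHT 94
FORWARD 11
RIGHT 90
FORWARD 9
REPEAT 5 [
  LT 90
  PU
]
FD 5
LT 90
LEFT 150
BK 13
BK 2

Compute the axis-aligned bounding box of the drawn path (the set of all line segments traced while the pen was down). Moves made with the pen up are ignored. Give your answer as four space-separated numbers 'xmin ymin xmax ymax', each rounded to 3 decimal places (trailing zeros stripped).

Answer: -9.119 0 0 13.612

Derivation:
Executing turtle program step by step:
Start: pos=(0,0), heading=0, pen down
RT 120: heading 0 -> 240
RT 94: heading 240 -> 146
FD 11: (0,0) -> (-9.119,6.151) [heading=146, draw]
RT 90: heading 146 -> 56
FD 9: (-9.119,6.151) -> (-4.087,13.612) [heading=56, draw]
REPEAT 5 [
  -- iteration 1/5 --
  LT 90: heading 56 -> 146
  PU: pen up
  -- iteration 2/5 --
  LT 90: heading 146 -> 236
  PU: pen up
  -- iteration 3/5 --
  LT 90: heading 236 -> 326
  PU: pen up
  -- iteration 4/5 --
  LT 90: heading 326 -> 56
  PU: pen up
  -- iteration 5/5 --
  LT 90: heading 56 -> 146
  PU: pen up
]
FD 5: (-4.087,13.612) -> (-8.232,16.408) [heading=146, move]
LT 90: heading 146 -> 236
LT 150: heading 236 -> 26
BK 13: (-8.232,16.408) -> (-19.916,10.71) [heading=26, move]
BK 2: (-19.916,10.71) -> (-21.714,9.833) [heading=26, move]
Final: pos=(-21.714,9.833), heading=26, 2 segment(s) drawn

Segment endpoints: x in {-9.119, -4.087, 0}, y in {0, 6.151, 13.612}
xmin=-9.119, ymin=0, xmax=0, ymax=13.612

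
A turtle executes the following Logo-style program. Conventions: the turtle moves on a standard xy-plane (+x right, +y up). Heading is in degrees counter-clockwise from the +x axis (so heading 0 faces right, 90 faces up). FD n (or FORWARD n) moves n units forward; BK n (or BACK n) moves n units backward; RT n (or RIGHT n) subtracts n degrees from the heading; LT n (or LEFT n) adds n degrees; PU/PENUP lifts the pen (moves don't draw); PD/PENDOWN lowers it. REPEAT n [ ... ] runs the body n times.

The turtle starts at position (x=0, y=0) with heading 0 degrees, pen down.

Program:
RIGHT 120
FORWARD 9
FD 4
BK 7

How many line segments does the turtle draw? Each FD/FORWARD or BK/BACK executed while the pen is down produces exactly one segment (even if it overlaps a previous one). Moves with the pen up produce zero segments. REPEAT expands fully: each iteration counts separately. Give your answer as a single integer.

Answer: 3

Derivation:
Executing turtle program step by step:
Start: pos=(0,0), heading=0, pen down
RT 120: heading 0 -> 240
FD 9: (0,0) -> (-4.5,-7.794) [heading=240, draw]
FD 4: (-4.5,-7.794) -> (-6.5,-11.258) [heading=240, draw]
BK 7: (-6.5,-11.258) -> (-3,-5.196) [heading=240, draw]
Final: pos=(-3,-5.196), heading=240, 3 segment(s) drawn
Segments drawn: 3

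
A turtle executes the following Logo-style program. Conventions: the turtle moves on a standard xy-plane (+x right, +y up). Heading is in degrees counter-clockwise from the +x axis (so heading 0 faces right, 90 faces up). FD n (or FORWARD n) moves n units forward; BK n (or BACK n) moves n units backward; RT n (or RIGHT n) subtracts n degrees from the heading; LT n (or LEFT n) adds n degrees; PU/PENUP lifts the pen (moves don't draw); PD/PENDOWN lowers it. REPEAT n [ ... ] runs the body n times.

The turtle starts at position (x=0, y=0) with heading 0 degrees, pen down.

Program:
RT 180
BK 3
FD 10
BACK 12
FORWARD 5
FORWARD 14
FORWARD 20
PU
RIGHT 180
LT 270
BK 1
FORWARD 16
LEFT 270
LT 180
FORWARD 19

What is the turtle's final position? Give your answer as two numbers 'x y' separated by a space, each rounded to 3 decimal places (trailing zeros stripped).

Answer: -15 -15

Derivation:
Executing turtle program step by step:
Start: pos=(0,0), heading=0, pen down
RT 180: heading 0 -> 180
BK 3: (0,0) -> (3,0) [heading=180, draw]
FD 10: (3,0) -> (-7,0) [heading=180, draw]
BK 12: (-7,0) -> (5,0) [heading=180, draw]
FD 5: (5,0) -> (0,0) [heading=180, draw]
FD 14: (0,0) -> (-14,0) [heading=180, draw]
FD 20: (-14,0) -> (-34,0) [heading=180, draw]
PU: pen up
RT 180: heading 180 -> 0
LT 270: heading 0 -> 270
BK 1: (-34,0) -> (-34,1) [heading=270, move]
FD 16: (-34,1) -> (-34,-15) [heading=270, move]
LT 270: heading 270 -> 180
LT 180: heading 180 -> 0
FD 19: (-34,-15) -> (-15,-15) [heading=0, move]
Final: pos=(-15,-15), heading=0, 6 segment(s) drawn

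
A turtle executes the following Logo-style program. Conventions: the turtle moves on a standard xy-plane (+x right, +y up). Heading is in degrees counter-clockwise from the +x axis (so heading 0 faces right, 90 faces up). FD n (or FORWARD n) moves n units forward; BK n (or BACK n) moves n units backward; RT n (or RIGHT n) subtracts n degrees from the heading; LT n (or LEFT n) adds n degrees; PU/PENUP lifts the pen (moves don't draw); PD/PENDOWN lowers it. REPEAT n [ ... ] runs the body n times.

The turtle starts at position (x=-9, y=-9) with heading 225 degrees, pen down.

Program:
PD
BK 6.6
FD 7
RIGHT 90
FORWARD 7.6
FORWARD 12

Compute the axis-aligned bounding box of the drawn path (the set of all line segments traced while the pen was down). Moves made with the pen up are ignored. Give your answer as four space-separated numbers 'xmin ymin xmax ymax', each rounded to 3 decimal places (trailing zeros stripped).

Executing turtle program step by step:
Start: pos=(-9,-9), heading=225, pen down
PD: pen down
BK 6.6: (-9,-9) -> (-4.333,-4.333) [heading=225, draw]
FD 7: (-4.333,-4.333) -> (-9.283,-9.283) [heading=225, draw]
RT 90: heading 225 -> 135
FD 7.6: (-9.283,-9.283) -> (-14.657,-3.909) [heading=135, draw]
FD 12: (-14.657,-3.909) -> (-23.142,4.576) [heading=135, draw]
Final: pos=(-23.142,4.576), heading=135, 4 segment(s) drawn

Segment endpoints: x in {-23.142, -14.657, -9.283, -9, -4.333}, y in {-9.283, -9, -4.333, -3.909, 4.576}
xmin=-23.142, ymin=-9.283, xmax=-4.333, ymax=4.576

Answer: -23.142 -9.283 -4.333 4.576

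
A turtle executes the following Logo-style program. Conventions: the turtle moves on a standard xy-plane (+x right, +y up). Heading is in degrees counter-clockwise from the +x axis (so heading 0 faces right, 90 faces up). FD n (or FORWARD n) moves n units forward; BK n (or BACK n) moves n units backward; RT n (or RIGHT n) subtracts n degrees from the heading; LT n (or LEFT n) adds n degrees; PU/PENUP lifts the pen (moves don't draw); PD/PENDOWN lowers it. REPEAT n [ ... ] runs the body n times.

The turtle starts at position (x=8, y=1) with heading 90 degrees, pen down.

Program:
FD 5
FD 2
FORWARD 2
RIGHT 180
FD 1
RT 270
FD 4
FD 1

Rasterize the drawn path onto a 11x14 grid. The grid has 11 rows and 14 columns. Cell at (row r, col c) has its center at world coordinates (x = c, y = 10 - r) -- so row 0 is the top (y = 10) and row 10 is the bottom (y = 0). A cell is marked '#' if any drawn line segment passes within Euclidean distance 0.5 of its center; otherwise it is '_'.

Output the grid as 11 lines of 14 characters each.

Answer: ________#_____
________######
________#_____
________#_____
________#_____
________#_____
________#_____
________#_____
________#_____
________#_____
______________

Derivation:
Segment 0: (8,1) -> (8,6)
Segment 1: (8,6) -> (8,8)
Segment 2: (8,8) -> (8,10)
Segment 3: (8,10) -> (8,9)
Segment 4: (8,9) -> (12,9)
Segment 5: (12,9) -> (13,9)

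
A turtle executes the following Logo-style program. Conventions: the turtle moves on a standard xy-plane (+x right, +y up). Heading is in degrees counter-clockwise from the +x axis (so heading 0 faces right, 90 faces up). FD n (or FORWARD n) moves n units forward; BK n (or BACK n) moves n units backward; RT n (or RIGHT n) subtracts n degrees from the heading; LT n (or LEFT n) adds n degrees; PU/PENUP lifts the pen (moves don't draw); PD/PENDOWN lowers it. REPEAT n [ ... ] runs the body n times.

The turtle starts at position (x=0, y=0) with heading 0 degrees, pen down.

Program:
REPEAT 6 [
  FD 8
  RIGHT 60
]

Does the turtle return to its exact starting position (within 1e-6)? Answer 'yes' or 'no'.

Answer: yes

Derivation:
Executing turtle program step by step:
Start: pos=(0,0), heading=0, pen down
REPEAT 6 [
  -- iteration 1/6 --
  FD 8: (0,0) -> (8,0) [heading=0, draw]
  RT 60: heading 0 -> 300
  -- iteration 2/6 --
  FD 8: (8,0) -> (12,-6.928) [heading=300, draw]
  RT 60: heading 300 -> 240
  -- iteration 3/6 --
  FD 8: (12,-6.928) -> (8,-13.856) [heading=240, draw]
  RT 60: heading 240 -> 180
  -- iteration 4/6 --
  FD 8: (8,-13.856) -> (0,-13.856) [heading=180, draw]
  RT 60: heading 180 -> 120
  -- iteration 5/6 --
  FD 8: (0,-13.856) -> (-4,-6.928) [heading=120, draw]
  RT 60: heading 120 -> 60
  -- iteration 6/6 --
  FD 8: (-4,-6.928) -> (0,0) [heading=60, draw]
  RT 60: heading 60 -> 0
]
Final: pos=(0,0), heading=0, 6 segment(s) drawn

Start position: (0, 0)
Final position: (0, 0)
Distance = 0; < 1e-6 -> CLOSED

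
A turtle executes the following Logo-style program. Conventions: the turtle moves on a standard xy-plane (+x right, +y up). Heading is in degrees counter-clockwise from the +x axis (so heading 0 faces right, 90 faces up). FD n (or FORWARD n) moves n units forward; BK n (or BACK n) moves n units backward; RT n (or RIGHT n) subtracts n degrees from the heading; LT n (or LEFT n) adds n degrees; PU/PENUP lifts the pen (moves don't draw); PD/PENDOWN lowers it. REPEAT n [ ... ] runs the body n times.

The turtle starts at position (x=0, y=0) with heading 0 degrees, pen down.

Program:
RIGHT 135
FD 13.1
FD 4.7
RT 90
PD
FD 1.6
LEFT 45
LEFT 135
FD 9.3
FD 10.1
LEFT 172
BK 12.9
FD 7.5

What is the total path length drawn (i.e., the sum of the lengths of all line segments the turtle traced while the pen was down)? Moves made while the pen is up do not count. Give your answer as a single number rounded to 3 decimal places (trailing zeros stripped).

Executing turtle program step by step:
Start: pos=(0,0), heading=0, pen down
RT 135: heading 0 -> 225
FD 13.1: (0,0) -> (-9.263,-9.263) [heading=225, draw]
FD 4.7: (-9.263,-9.263) -> (-12.587,-12.587) [heading=225, draw]
RT 90: heading 225 -> 135
PD: pen down
FD 1.6: (-12.587,-12.587) -> (-13.718,-11.455) [heading=135, draw]
LT 45: heading 135 -> 180
LT 135: heading 180 -> 315
FD 9.3: (-13.718,-11.455) -> (-7.142,-18.031) [heading=315, draw]
FD 10.1: (-7.142,-18.031) -> (0,-25.173) [heading=315, draw]
LT 172: heading 315 -> 127
BK 12.9: (0,-25.173) -> (7.763,-35.475) [heading=127, draw]
FD 7.5: (7.763,-35.475) -> (3.25,-29.486) [heading=127, draw]
Final: pos=(3.25,-29.486), heading=127, 7 segment(s) drawn

Segment lengths:
  seg 1: (0,0) -> (-9.263,-9.263), length = 13.1
  seg 2: (-9.263,-9.263) -> (-12.587,-12.587), length = 4.7
  seg 3: (-12.587,-12.587) -> (-13.718,-11.455), length = 1.6
  seg 4: (-13.718,-11.455) -> (-7.142,-18.031), length = 9.3
  seg 5: (-7.142,-18.031) -> (0,-25.173), length = 10.1
  seg 6: (0,-25.173) -> (7.763,-35.475), length = 12.9
  seg 7: (7.763,-35.475) -> (3.25,-29.486), length = 7.5
Total = 59.2

Answer: 59.2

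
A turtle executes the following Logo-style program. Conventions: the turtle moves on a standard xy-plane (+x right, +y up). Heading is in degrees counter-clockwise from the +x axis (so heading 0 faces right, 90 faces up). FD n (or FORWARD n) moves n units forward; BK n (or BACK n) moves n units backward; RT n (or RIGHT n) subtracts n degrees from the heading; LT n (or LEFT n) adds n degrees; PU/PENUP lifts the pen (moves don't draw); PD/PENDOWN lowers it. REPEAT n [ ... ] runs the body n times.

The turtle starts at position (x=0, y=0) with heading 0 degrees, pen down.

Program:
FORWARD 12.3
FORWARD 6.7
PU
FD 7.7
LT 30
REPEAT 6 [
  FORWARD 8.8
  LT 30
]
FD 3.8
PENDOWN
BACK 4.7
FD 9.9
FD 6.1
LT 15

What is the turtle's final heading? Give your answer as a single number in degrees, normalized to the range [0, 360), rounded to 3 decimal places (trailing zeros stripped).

Executing turtle program step by step:
Start: pos=(0,0), heading=0, pen down
FD 12.3: (0,0) -> (12.3,0) [heading=0, draw]
FD 6.7: (12.3,0) -> (19,0) [heading=0, draw]
PU: pen up
FD 7.7: (19,0) -> (26.7,0) [heading=0, move]
LT 30: heading 0 -> 30
REPEAT 6 [
  -- iteration 1/6 --
  FD 8.8: (26.7,0) -> (34.321,4.4) [heading=30, move]
  LT 30: heading 30 -> 60
  -- iteration 2/6 --
  FD 8.8: (34.321,4.4) -> (38.721,12.021) [heading=60, move]
  LT 30: heading 60 -> 90
  -- iteration 3/6 --
  FD 8.8: (38.721,12.021) -> (38.721,20.821) [heading=90, move]
  LT 30: heading 90 -> 120
  -- iteration 4/6 --
  FD 8.8: (38.721,20.821) -> (34.321,28.442) [heading=120, move]
  LT 30: heading 120 -> 150
  -- iteration 5/6 --
  FD 8.8: (34.321,28.442) -> (26.7,32.842) [heading=150, move]
  LT 30: heading 150 -> 180
  -- iteration 6/6 --
  FD 8.8: (26.7,32.842) -> (17.9,32.842) [heading=180, move]
  LT 30: heading 180 -> 210
]
FD 3.8: (17.9,32.842) -> (14.609,30.942) [heading=210, move]
PD: pen down
BK 4.7: (14.609,30.942) -> (18.679,33.292) [heading=210, draw]
FD 9.9: (18.679,33.292) -> (10.106,28.342) [heading=210, draw]
FD 6.1: (10.106,28.342) -> (4.823,25.292) [heading=210, draw]
LT 15: heading 210 -> 225
Final: pos=(4.823,25.292), heading=225, 5 segment(s) drawn

Answer: 225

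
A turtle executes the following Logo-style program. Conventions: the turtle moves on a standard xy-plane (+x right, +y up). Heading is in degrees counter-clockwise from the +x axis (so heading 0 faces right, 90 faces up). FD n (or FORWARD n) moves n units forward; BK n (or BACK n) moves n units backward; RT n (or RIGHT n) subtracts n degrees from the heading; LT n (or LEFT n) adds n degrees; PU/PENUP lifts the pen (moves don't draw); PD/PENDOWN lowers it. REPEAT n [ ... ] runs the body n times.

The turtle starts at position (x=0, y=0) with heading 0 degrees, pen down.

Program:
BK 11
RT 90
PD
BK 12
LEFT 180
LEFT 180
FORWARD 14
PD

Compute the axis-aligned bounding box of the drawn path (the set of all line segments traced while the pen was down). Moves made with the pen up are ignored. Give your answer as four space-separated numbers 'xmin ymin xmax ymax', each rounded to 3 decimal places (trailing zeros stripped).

Executing turtle program step by step:
Start: pos=(0,0), heading=0, pen down
BK 11: (0,0) -> (-11,0) [heading=0, draw]
RT 90: heading 0 -> 270
PD: pen down
BK 12: (-11,0) -> (-11,12) [heading=270, draw]
LT 180: heading 270 -> 90
LT 180: heading 90 -> 270
FD 14: (-11,12) -> (-11,-2) [heading=270, draw]
PD: pen down
Final: pos=(-11,-2), heading=270, 3 segment(s) drawn

Segment endpoints: x in {-11, -11, 0}, y in {-2, 0, 12}
xmin=-11, ymin=-2, xmax=0, ymax=12

Answer: -11 -2 0 12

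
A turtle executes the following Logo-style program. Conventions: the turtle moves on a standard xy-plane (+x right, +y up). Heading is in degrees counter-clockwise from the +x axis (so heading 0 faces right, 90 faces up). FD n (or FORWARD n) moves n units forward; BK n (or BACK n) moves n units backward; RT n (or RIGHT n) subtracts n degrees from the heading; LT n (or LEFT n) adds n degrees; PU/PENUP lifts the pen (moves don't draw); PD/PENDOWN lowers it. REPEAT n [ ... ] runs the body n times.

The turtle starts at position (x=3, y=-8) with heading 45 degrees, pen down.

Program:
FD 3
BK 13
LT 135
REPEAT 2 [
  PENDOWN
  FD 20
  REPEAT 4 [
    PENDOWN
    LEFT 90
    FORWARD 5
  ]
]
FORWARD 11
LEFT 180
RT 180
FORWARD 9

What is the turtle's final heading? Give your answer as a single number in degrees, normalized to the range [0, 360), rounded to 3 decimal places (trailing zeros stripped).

Answer: 180

Derivation:
Executing turtle program step by step:
Start: pos=(3,-8), heading=45, pen down
FD 3: (3,-8) -> (5.121,-5.879) [heading=45, draw]
BK 13: (5.121,-5.879) -> (-4.071,-15.071) [heading=45, draw]
LT 135: heading 45 -> 180
REPEAT 2 [
  -- iteration 1/2 --
  PD: pen down
  FD 20: (-4.071,-15.071) -> (-24.071,-15.071) [heading=180, draw]
  REPEAT 4 [
    -- iteration 1/4 --
    PD: pen down
    LT 90: heading 180 -> 270
    FD 5: (-24.071,-15.071) -> (-24.071,-20.071) [heading=270, draw]
    -- iteration 2/4 --
    PD: pen down
    LT 90: heading 270 -> 0
    FD 5: (-24.071,-20.071) -> (-19.071,-20.071) [heading=0, draw]
    -- iteration 3/4 --
    PD: pen down
    LT 90: heading 0 -> 90
    FD 5: (-19.071,-20.071) -> (-19.071,-15.071) [heading=90, draw]
    -- iteration 4/4 --
    PD: pen down
    LT 90: heading 90 -> 180
    FD 5: (-19.071,-15.071) -> (-24.071,-15.071) [heading=180, draw]
  ]
  -- iteration 2/2 --
  PD: pen down
  FD 20: (-24.071,-15.071) -> (-44.071,-15.071) [heading=180, draw]
  REPEAT 4 [
    -- iteration 1/4 --
    PD: pen down
    LT 90: heading 180 -> 270
    FD 5: (-44.071,-15.071) -> (-44.071,-20.071) [heading=270, draw]
    -- iteration 2/4 --
    PD: pen down
    LT 90: heading 270 -> 0
    FD 5: (-44.071,-20.071) -> (-39.071,-20.071) [heading=0, draw]
    -- iteration 3/4 --
    PD: pen down
    LT 90: heading 0 -> 90
    FD 5: (-39.071,-20.071) -> (-39.071,-15.071) [heading=90, draw]
    -- iteration 4/4 --
    PD: pen down
    LT 90: heading 90 -> 180
    FD 5: (-39.071,-15.071) -> (-44.071,-15.071) [heading=180, draw]
  ]
]
FD 11: (-44.071,-15.071) -> (-55.071,-15.071) [heading=180, draw]
LT 180: heading 180 -> 0
RT 180: heading 0 -> 180
FD 9: (-55.071,-15.071) -> (-64.071,-15.071) [heading=180, draw]
Final: pos=(-64.071,-15.071), heading=180, 14 segment(s) drawn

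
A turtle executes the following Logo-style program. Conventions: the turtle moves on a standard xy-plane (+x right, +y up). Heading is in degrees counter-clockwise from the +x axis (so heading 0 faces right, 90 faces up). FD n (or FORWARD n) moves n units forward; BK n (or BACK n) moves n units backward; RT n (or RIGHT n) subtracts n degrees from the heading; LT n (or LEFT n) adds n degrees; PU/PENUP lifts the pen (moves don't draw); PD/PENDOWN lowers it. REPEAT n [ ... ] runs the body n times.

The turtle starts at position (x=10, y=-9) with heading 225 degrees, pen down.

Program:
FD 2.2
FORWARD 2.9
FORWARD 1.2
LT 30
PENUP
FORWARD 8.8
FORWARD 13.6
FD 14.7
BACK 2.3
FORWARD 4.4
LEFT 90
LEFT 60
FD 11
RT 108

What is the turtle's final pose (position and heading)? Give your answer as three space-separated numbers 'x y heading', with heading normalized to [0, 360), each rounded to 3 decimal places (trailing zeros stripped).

Executing turtle program step by step:
Start: pos=(10,-9), heading=225, pen down
FD 2.2: (10,-9) -> (8.444,-10.556) [heading=225, draw]
FD 2.9: (8.444,-10.556) -> (6.394,-12.606) [heading=225, draw]
FD 1.2: (6.394,-12.606) -> (5.545,-13.455) [heading=225, draw]
LT 30: heading 225 -> 255
PU: pen up
FD 8.8: (5.545,-13.455) -> (3.268,-21.955) [heading=255, move]
FD 13.6: (3.268,-21.955) -> (-0.252,-35.092) [heading=255, move]
FD 14.7: (-0.252,-35.092) -> (-4.057,-49.291) [heading=255, move]
BK 2.3: (-4.057,-49.291) -> (-3.462,-47.069) [heading=255, move]
FD 4.4: (-3.462,-47.069) -> (-4.6,-51.319) [heading=255, move]
LT 90: heading 255 -> 345
LT 60: heading 345 -> 45
FD 11: (-4.6,-51.319) -> (3.178,-43.541) [heading=45, move]
RT 108: heading 45 -> 297
Final: pos=(3.178,-43.541), heading=297, 3 segment(s) drawn

Answer: 3.178 -43.541 297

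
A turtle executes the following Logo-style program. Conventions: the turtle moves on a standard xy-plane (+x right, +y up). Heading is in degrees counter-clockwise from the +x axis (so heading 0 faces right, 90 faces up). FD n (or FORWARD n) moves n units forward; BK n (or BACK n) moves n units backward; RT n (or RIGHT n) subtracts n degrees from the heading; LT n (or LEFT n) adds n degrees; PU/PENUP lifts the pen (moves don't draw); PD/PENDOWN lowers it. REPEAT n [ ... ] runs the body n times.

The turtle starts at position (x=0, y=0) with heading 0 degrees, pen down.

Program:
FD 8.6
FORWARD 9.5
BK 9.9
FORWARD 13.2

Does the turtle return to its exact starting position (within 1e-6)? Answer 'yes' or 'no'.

Answer: no

Derivation:
Executing turtle program step by step:
Start: pos=(0,0), heading=0, pen down
FD 8.6: (0,0) -> (8.6,0) [heading=0, draw]
FD 9.5: (8.6,0) -> (18.1,0) [heading=0, draw]
BK 9.9: (18.1,0) -> (8.2,0) [heading=0, draw]
FD 13.2: (8.2,0) -> (21.4,0) [heading=0, draw]
Final: pos=(21.4,0), heading=0, 4 segment(s) drawn

Start position: (0, 0)
Final position: (21.4, 0)
Distance = 21.4; >= 1e-6 -> NOT closed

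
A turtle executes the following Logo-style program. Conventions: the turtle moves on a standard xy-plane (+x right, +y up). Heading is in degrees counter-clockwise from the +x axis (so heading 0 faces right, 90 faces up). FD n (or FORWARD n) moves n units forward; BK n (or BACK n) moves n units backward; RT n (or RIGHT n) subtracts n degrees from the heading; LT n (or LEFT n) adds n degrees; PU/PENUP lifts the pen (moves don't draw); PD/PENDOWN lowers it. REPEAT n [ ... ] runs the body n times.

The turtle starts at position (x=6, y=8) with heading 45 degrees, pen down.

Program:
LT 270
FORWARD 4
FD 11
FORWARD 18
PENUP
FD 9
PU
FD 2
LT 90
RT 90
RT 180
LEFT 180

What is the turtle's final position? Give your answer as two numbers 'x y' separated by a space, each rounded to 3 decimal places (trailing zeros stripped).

Executing turtle program step by step:
Start: pos=(6,8), heading=45, pen down
LT 270: heading 45 -> 315
FD 4: (6,8) -> (8.828,5.172) [heading=315, draw]
FD 11: (8.828,5.172) -> (16.607,-2.607) [heading=315, draw]
FD 18: (16.607,-2.607) -> (29.335,-15.335) [heading=315, draw]
PU: pen up
FD 9: (29.335,-15.335) -> (35.698,-21.698) [heading=315, move]
PU: pen up
FD 2: (35.698,-21.698) -> (37.113,-23.113) [heading=315, move]
LT 90: heading 315 -> 45
RT 90: heading 45 -> 315
RT 180: heading 315 -> 135
LT 180: heading 135 -> 315
Final: pos=(37.113,-23.113), heading=315, 3 segment(s) drawn

Answer: 37.113 -23.113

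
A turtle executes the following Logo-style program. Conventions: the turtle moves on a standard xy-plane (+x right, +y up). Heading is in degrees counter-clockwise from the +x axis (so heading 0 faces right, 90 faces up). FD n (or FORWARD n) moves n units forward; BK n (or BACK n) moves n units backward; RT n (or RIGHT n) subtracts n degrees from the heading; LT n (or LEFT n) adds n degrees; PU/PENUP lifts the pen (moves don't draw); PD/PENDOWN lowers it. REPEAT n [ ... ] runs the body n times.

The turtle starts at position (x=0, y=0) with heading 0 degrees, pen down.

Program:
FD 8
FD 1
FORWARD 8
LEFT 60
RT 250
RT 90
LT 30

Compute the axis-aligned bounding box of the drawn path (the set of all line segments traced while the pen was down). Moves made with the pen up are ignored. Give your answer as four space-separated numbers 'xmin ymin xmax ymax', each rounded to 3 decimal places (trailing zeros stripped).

Answer: 0 0 17 0

Derivation:
Executing turtle program step by step:
Start: pos=(0,0), heading=0, pen down
FD 8: (0,0) -> (8,0) [heading=0, draw]
FD 1: (8,0) -> (9,0) [heading=0, draw]
FD 8: (9,0) -> (17,0) [heading=0, draw]
LT 60: heading 0 -> 60
RT 250: heading 60 -> 170
RT 90: heading 170 -> 80
LT 30: heading 80 -> 110
Final: pos=(17,0), heading=110, 3 segment(s) drawn

Segment endpoints: x in {0, 8, 9, 17}, y in {0}
xmin=0, ymin=0, xmax=17, ymax=0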